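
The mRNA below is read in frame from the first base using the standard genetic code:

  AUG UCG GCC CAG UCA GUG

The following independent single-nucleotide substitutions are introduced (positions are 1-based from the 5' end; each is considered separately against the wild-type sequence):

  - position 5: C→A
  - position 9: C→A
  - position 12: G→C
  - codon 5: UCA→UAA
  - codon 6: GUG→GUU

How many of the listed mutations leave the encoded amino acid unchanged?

Codon 2: UCG (Ser) → UAG (Stop) — nonsense.
Codon 3: GCC (Ala) → GCA (Ala) — synonymous.
Codon 4: CAG (Gln) → CAC (His) — missense.
Codon 5: UCA (Ser) → UAA (Stop) — nonsense.
Codon 6: GUG (Val) → GUU (Val) — synonymous.
Synonymous: 2 of 5.

2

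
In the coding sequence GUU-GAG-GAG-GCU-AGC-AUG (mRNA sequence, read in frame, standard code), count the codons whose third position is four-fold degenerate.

2

Codon 1 GUU (Val): third position 4-fold.
Codon 2 GAG (Glu): third position 2-fold.
Codon 3 GAG (Glu): third position 2-fold.
Codon 4 GCU (Ala): third position 4-fold.
Codon 5 AGC (Ser): third position 2-fold.
Codon 6 AUG (Met): third position 1-fold.
Four-fold degenerate third positions: 2.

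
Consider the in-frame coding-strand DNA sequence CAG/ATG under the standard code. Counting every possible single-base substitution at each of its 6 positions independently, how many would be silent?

Codon 1 (CAG, Gln): 1 synonymous substitution.
Codon 2 (ATG, Met): 0 synonymous substitutions.
Total: 1 + 0 = 1.

1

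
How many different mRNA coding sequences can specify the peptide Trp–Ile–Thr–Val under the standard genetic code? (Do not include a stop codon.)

Trp: 1 codon.
Ile: 3 codons.
Thr: 4 codons.
Val: 4 codons.
1 × 3 × 4 × 4 = 48.

48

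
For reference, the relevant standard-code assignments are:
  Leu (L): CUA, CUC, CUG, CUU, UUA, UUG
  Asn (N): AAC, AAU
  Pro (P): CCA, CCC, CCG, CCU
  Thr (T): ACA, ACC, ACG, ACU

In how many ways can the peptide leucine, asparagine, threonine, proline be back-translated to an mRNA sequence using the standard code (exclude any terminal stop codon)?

192

Leu: 6 codons.
Asn: 2 codons.
Thr: 4 codons.
Pro: 4 codons.
6 × 2 × 4 × 4 = 192.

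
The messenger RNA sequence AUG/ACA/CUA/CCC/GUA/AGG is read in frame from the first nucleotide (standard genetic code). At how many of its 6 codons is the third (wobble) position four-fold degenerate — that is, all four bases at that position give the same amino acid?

4

Codon 1 AUG (Met): third position 1-fold.
Codon 2 ACA (Thr): third position 4-fold.
Codon 3 CUA (Leu): third position 4-fold.
Codon 4 CCC (Pro): third position 4-fold.
Codon 5 GUA (Val): third position 4-fold.
Codon 6 AGG (Arg): third position 2-fold.
Four-fold degenerate third positions: 4.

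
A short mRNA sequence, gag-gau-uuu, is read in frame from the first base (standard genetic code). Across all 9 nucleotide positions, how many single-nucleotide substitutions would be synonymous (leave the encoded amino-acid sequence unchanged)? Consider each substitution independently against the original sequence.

3

Codon 1 (GAG, Glu): 1 synonymous substitution.
Codon 2 (GAU, Asp): 1 synonymous substitution.
Codon 3 (UUU, Phe): 1 synonymous substitution.
Total: 1 + 1 + 1 = 3.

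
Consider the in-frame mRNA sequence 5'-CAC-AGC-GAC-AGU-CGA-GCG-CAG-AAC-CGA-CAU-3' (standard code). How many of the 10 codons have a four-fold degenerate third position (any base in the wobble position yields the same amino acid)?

Codon 1 CAC (His): third position 2-fold.
Codon 2 AGC (Ser): third position 2-fold.
Codon 3 GAC (Asp): third position 2-fold.
Codon 4 AGU (Ser): third position 2-fold.
Codon 5 CGA (Arg): third position 4-fold.
Codon 6 GCG (Ala): third position 4-fold.
Codon 7 CAG (Gln): third position 2-fold.
Codon 8 AAC (Asn): third position 2-fold.
Codon 9 CGA (Arg): third position 4-fold.
Codon 10 CAU (His): third position 2-fold.
Four-fold degenerate third positions: 3.

3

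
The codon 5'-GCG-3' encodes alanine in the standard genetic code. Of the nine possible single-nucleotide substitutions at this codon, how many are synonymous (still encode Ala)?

3

Position 1: none → 0 synonymous.
Position 2: none → 0 synonymous.
Position 3: GCU, GCC, GCA → 3 synonymous.
Total: 0 + 0 + 3 = 3.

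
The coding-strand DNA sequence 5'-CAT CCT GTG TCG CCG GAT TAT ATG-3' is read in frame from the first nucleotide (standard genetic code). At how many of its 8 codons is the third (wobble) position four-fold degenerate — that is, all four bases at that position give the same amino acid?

Codon 1 CAT (His): third position 2-fold.
Codon 2 CCT (Pro): third position 4-fold.
Codon 3 GTG (Val): third position 4-fold.
Codon 4 TCG (Ser): third position 4-fold.
Codon 5 CCG (Pro): third position 4-fold.
Codon 6 GAT (Asp): third position 2-fold.
Codon 7 TAT (Tyr): third position 2-fold.
Codon 8 ATG (Met): third position 1-fold.
Four-fold degenerate third positions: 4.

4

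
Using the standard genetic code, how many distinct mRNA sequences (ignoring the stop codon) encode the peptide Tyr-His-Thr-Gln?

Tyr: 2 codons.
His: 2 codons.
Thr: 4 codons.
Gln: 2 codons.
2 × 2 × 4 × 2 = 32.

32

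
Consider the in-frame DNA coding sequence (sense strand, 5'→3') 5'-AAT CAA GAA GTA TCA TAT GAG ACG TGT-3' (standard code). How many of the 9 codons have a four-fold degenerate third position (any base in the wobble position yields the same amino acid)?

3

Codon 1 AAT (Asn): third position 2-fold.
Codon 2 CAA (Gln): third position 2-fold.
Codon 3 GAA (Glu): third position 2-fold.
Codon 4 GTA (Val): third position 4-fold.
Codon 5 TCA (Ser): third position 4-fold.
Codon 6 TAT (Tyr): third position 2-fold.
Codon 7 GAG (Glu): third position 2-fold.
Codon 8 ACG (Thr): third position 4-fold.
Codon 9 TGT (Cys): third position 2-fold.
Four-fold degenerate third positions: 3.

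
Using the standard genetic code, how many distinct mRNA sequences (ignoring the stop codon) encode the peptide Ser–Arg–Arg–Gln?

432

Ser: 6 codons.
Arg: 6 codons.
Arg: 6 codons.
Gln: 2 codons.
6 × 6 × 6 × 2 = 432.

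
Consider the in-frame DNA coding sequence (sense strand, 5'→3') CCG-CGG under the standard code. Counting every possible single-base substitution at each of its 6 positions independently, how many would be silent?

7

Codon 1 (CCG, Pro): 3 synonymous substitutions.
Codon 2 (CGG, Arg): 4 synonymous substitutions.
Total: 3 + 4 = 7.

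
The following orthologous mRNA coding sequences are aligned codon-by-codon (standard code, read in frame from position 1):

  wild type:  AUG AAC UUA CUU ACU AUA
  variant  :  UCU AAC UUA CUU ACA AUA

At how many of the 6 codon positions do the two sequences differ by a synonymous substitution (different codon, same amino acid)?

1

Codon 1: AUG Met / UCU Ser — nonsynonymous.
Codon 2: AAC Asn / AAC Asn — identical.
Codon 3: UUA Leu / UUA Leu — identical.
Codon 4: CUU Leu / CUU Leu — identical.
Codon 5: ACU Thr / ACA Thr — synonymous.
Codon 6: AUA Ile / AUA Ile — identical.
Synonymous differences: 1.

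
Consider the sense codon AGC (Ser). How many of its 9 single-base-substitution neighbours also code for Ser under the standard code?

1

Position 1: none → 0 synonymous.
Position 2: none → 0 synonymous.
Position 3: AGT → 1 synonymous.
Total: 0 + 0 + 1 = 1.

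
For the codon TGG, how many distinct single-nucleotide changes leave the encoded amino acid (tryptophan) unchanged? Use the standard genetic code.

0

Position 1: none → 0 synonymous.
Position 2: none → 0 synonymous.
Position 3: none → 0 synonymous.
Total: 0 + 0 + 0 = 0.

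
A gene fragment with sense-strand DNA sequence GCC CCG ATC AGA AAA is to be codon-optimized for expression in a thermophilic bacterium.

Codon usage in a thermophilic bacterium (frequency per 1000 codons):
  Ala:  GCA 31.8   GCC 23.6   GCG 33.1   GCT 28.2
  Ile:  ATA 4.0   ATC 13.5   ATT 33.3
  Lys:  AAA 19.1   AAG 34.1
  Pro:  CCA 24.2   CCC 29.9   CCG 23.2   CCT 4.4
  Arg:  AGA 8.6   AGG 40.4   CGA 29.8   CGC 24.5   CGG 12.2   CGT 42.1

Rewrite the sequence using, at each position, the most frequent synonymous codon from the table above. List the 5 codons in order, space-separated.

GCG CCC ATT CGT AAG

Codon 1 (Ala): best is GCG at 33.1.
Codon 2 (Pro): best is CCC at 29.9.
Codon 3 (Ile): best is ATT at 33.3.
Codon 4 (Arg): best is CGT at 42.1.
Codon 5 (Lys): best is AAG at 34.1.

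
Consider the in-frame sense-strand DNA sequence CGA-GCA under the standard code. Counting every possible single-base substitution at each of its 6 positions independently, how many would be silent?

7

Codon 1 (CGA, Arg): 4 synonymous substitutions.
Codon 2 (GCA, Ala): 3 synonymous substitutions.
Total: 4 + 3 = 7.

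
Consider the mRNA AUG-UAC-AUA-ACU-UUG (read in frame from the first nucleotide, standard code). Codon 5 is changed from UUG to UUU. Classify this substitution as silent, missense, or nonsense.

Position 15 falls in codon 5: UUG → Leu.
After the substitution the codon is UUU → Phe.
Leu ≠ Phe, so this is a missense mutation.

missense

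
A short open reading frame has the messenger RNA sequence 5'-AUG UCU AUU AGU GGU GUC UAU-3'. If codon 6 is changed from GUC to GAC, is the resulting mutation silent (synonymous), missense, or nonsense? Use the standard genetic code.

Position 17 falls in codon 6: GUC → Val.
After the substitution the codon is GAC → Asp.
Val ≠ Asp, so this is a missense mutation.

missense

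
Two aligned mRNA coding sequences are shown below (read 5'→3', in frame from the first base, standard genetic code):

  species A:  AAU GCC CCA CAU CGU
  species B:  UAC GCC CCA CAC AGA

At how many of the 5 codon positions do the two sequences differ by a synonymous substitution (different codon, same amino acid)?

2

Codon 1: AAU Asn / UAC Tyr — nonsynonymous.
Codon 2: GCC Ala / GCC Ala — identical.
Codon 3: CCA Pro / CCA Pro — identical.
Codon 4: CAU His / CAC His — synonymous.
Codon 5: CGU Arg / AGA Arg — synonymous.
Synonymous differences: 2.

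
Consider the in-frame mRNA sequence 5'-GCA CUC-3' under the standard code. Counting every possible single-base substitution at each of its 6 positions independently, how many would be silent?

Codon 1 (GCA, Ala): 3 synonymous substitutions.
Codon 2 (CUC, Leu): 3 synonymous substitutions.
Total: 3 + 3 = 6.

6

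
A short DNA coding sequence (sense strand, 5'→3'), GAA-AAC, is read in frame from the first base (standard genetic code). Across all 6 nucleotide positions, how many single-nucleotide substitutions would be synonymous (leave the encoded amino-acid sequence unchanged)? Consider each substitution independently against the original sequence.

2

Codon 1 (GAA, Glu): 1 synonymous substitution.
Codon 2 (AAC, Asn): 1 synonymous substitution.
Total: 1 + 1 = 2.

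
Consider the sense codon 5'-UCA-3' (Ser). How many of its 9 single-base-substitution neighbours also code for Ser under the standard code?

3

Position 1: none → 0 synonymous.
Position 2: none → 0 synonymous.
Position 3: UCU, UCC, UCG → 3 synonymous.
Total: 0 + 0 + 3 = 3.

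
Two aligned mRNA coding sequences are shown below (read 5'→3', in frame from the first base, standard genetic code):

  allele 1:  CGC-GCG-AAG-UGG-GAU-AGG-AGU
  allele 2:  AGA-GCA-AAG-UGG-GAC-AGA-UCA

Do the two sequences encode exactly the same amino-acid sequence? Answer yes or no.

yes

Codon 1: CGC Arg / AGA Arg — synonymous.
Codon 2: GCG Ala / GCA Ala — synonymous.
Codon 3: AAG Lys / AAG Lys — identical.
Codon 4: UGG Trp / UGG Trp — identical.
Codon 5: GAU Asp / GAC Asp — synonymous.
Codon 6: AGG Arg / AGA Arg — synonymous.
Codon 7: AGU Ser / UCA Ser — synonymous.
Nonsynonymous differences: 0 → same protein.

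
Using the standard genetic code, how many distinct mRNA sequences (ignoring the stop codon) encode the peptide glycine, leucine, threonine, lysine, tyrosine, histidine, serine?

4608

Gly: 4 codons.
Leu: 6 codons.
Thr: 4 codons.
Lys: 2 codons.
Tyr: 2 codons.
His: 2 codons.
Ser: 6 codons.
4 × 6 × 4 × 2 × 2 × 2 × 6 = 4608.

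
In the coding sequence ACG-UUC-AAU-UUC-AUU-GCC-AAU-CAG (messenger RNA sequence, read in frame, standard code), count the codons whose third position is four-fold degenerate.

2

Codon 1 ACG (Thr): third position 4-fold.
Codon 2 UUC (Phe): third position 2-fold.
Codon 3 AAU (Asn): third position 2-fold.
Codon 4 UUC (Phe): third position 2-fold.
Codon 5 AUU (Ile): third position 3-fold.
Codon 6 GCC (Ala): third position 4-fold.
Codon 7 AAU (Asn): third position 2-fold.
Codon 8 CAG (Gln): third position 2-fold.
Four-fold degenerate third positions: 2.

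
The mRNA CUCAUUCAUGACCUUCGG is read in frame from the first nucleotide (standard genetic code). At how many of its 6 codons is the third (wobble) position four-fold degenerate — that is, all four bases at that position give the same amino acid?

Codon 1 CUC (Leu): third position 4-fold.
Codon 2 AUU (Ile): third position 3-fold.
Codon 3 CAU (His): third position 2-fold.
Codon 4 GAC (Asp): third position 2-fold.
Codon 5 CUU (Leu): third position 4-fold.
Codon 6 CGG (Arg): third position 4-fold.
Four-fold degenerate third positions: 3.

3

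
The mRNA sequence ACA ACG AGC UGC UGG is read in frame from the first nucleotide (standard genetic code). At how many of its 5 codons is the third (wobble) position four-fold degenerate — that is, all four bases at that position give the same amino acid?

2

Codon 1 ACA (Thr): third position 4-fold.
Codon 2 ACG (Thr): third position 4-fold.
Codon 3 AGC (Ser): third position 2-fold.
Codon 4 UGC (Cys): third position 2-fold.
Codon 5 UGG (Trp): third position 1-fold.
Four-fold degenerate third positions: 2.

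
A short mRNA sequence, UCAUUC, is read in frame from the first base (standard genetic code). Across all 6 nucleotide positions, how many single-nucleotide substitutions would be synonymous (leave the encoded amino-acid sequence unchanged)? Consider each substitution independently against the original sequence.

4

Codon 1 (UCA, Ser): 3 synonymous substitutions.
Codon 2 (UUC, Phe): 1 synonymous substitution.
Total: 3 + 1 = 4.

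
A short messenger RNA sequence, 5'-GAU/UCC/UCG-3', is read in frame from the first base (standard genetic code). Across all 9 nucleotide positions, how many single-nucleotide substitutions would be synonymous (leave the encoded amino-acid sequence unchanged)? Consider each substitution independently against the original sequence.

Codon 1 (GAU, Asp): 1 synonymous substitution.
Codon 2 (UCC, Ser): 3 synonymous substitutions.
Codon 3 (UCG, Ser): 3 synonymous substitutions.
Total: 1 + 3 + 3 = 7.

7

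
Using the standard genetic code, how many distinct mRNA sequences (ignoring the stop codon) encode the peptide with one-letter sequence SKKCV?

192

Ser: 6 codons.
Lys: 2 codons.
Lys: 2 codons.
Cys: 2 codons.
Val: 4 codons.
6 × 2 × 2 × 2 × 4 = 192.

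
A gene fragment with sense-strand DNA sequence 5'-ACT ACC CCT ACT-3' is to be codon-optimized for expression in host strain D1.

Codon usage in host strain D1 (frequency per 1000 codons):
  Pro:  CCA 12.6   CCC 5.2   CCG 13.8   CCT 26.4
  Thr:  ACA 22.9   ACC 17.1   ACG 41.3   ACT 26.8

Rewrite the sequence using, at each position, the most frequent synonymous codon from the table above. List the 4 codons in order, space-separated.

Codon 1 (Thr): best is ACG at 41.3.
Codon 2 (Thr): best is ACG at 41.3.
Codon 3 (Pro): best is CCT at 26.4.
Codon 4 (Thr): best is ACG at 41.3.

ACG ACG CCT ACG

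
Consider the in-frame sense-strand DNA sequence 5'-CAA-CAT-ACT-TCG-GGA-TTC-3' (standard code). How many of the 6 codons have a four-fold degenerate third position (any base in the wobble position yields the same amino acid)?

3

Codon 1 CAA (Gln): third position 2-fold.
Codon 2 CAT (His): third position 2-fold.
Codon 3 ACT (Thr): third position 4-fold.
Codon 4 TCG (Ser): third position 4-fold.
Codon 5 GGA (Gly): third position 4-fold.
Codon 6 TTC (Phe): third position 2-fold.
Four-fold degenerate third positions: 3.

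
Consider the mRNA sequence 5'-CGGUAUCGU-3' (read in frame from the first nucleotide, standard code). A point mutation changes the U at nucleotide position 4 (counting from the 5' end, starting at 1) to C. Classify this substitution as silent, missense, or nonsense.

missense

Position 4 falls in codon 2: UAU → Tyr.
After the substitution the codon is CAU → His.
Tyr ≠ His, so this is a missense mutation.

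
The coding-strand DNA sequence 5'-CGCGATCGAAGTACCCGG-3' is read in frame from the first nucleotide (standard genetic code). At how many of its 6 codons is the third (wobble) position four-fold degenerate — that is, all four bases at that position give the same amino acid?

Codon 1 CGC (Arg): third position 4-fold.
Codon 2 GAT (Asp): third position 2-fold.
Codon 3 CGA (Arg): third position 4-fold.
Codon 4 AGT (Ser): third position 2-fold.
Codon 5 ACC (Thr): third position 4-fold.
Codon 6 CGG (Arg): third position 4-fold.
Four-fold degenerate third positions: 4.

4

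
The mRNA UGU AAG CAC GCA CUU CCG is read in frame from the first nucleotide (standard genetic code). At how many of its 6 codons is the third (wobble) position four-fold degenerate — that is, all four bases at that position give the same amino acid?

3

Codon 1 UGU (Cys): third position 2-fold.
Codon 2 AAG (Lys): third position 2-fold.
Codon 3 CAC (His): third position 2-fold.
Codon 4 GCA (Ala): third position 4-fold.
Codon 5 CUU (Leu): third position 4-fold.
Codon 6 CCG (Pro): third position 4-fold.
Four-fold degenerate third positions: 3.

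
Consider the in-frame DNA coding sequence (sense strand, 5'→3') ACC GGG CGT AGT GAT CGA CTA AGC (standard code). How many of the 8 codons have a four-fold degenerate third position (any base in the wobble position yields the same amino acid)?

5

Codon 1 ACC (Thr): third position 4-fold.
Codon 2 GGG (Gly): third position 4-fold.
Codon 3 CGT (Arg): third position 4-fold.
Codon 4 AGT (Ser): third position 2-fold.
Codon 5 GAT (Asp): third position 2-fold.
Codon 6 CGA (Arg): third position 4-fold.
Codon 7 CTA (Leu): third position 4-fold.
Codon 8 AGC (Ser): third position 2-fold.
Four-fold degenerate third positions: 5.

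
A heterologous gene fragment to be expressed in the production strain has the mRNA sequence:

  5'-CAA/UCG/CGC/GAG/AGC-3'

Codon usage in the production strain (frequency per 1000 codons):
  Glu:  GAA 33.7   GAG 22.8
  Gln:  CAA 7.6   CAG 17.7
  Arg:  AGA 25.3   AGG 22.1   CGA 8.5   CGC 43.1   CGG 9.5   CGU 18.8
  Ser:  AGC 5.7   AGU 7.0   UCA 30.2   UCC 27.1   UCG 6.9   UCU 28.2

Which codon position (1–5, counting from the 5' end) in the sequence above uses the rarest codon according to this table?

5

Codon 1 CAA (Gln): 7.6 per 1000.
Codon 2 UCG (Ser): 6.9 per 1000.
Codon 3 CGC (Arg): 43.1 per 1000.
Codon 4 GAG (Glu): 22.8 per 1000.
Codon 5 AGC (Ser): 5.7 per 1000.
Lowest frequency is 5.7 at codon 5.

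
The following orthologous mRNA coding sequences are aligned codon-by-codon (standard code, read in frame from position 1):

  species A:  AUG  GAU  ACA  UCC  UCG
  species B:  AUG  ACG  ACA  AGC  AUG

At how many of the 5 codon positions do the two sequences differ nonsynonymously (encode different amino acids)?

2

Codon 1: AUG Met / AUG Met — identical.
Codon 2: GAU Asp / ACG Thr — nonsynonymous.
Codon 3: ACA Thr / ACA Thr — identical.
Codon 4: UCC Ser / AGC Ser — synonymous.
Codon 5: UCG Ser / AUG Met — nonsynonymous.
Nonsynonymous differences: 2.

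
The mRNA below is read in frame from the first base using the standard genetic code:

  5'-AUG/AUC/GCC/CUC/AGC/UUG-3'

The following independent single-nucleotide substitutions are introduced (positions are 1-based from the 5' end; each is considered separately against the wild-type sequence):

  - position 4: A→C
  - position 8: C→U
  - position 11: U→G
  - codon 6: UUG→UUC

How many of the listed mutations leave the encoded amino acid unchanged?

Codon 2: AUC (Ile) → CUC (Leu) — missense.
Codon 3: GCC (Ala) → GUC (Val) — missense.
Codon 4: CUC (Leu) → CGC (Arg) — missense.
Codon 6: UUG (Leu) → UUC (Phe) — missense.
Synonymous: 0 of 4.

0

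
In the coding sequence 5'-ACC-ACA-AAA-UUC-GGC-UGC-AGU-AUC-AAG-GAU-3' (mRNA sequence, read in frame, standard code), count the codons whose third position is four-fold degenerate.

Codon 1 ACC (Thr): third position 4-fold.
Codon 2 ACA (Thr): third position 4-fold.
Codon 3 AAA (Lys): third position 2-fold.
Codon 4 UUC (Phe): third position 2-fold.
Codon 5 GGC (Gly): third position 4-fold.
Codon 6 UGC (Cys): third position 2-fold.
Codon 7 AGU (Ser): third position 2-fold.
Codon 8 AUC (Ile): third position 3-fold.
Codon 9 AAG (Lys): third position 2-fold.
Codon 10 GAU (Asp): third position 2-fold.
Four-fold degenerate third positions: 3.

3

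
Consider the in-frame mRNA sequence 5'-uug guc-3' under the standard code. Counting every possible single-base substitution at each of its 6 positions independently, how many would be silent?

5

Codon 1 (UUG, Leu): 2 synonymous substitutions.
Codon 2 (GUC, Val): 3 synonymous substitutions.
Total: 2 + 3 = 5.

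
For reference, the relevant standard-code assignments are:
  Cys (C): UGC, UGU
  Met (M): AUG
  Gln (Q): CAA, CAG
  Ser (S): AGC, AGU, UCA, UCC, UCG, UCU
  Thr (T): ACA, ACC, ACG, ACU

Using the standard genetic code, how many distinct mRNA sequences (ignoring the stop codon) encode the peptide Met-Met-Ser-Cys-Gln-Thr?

Met: 1 codon.
Met: 1 codon.
Ser: 6 codons.
Cys: 2 codons.
Gln: 2 codons.
Thr: 4 codons.
1 × 1 × 6 × 2 × 2 × 4 = 96.

96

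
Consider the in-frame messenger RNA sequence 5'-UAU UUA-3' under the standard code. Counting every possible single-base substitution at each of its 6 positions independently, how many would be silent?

Codon 1 (UAU, Tyr): 1 synonymous substitution.
Codon 2 (UUA, Leu): 2 synonymous substitutions.
Total: 1 + 2 = 3.

3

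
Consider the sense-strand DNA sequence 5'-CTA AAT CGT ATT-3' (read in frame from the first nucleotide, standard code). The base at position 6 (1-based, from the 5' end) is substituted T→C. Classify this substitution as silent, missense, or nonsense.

silent

Position 6 falls in codon 2: AAT → Asn.
After the substitution the codon is AAC → Asn.
Both encode Asn, so the change is synonymous.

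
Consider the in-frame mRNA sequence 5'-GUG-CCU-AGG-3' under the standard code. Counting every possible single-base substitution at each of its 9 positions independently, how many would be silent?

Codon 1 (GUG, Val): 3 synonymous substitutions.
Codon 2 (CCU, Pro): 3 synonymous substitutions.
Codon 3 (AGG, Arg): 2 synonymous substitutions.
Total: 3 + 3 + 2 = 8.

8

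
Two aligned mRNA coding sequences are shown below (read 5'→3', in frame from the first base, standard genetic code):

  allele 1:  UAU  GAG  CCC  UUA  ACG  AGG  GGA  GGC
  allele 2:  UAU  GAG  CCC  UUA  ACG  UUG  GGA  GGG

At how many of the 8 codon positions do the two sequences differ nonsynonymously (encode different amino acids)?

1

Codon 1: UAU Tyr / UAU Tyr — identical.
Codon 2: GAG Glu / GAG Glu — identical.
Codon 3: CCC Pro / CCC Pro — identical.
Codon 4: UUA Leu / UUA Leu — identical.
Codon 5: ACG Thr / ACG Thr — identical.
Codon 6: AGG Arg / UUG Leu — nonsynonymous.
Codon 7: GGA Gly / GGA Gly — identical.
Codon 8: GGC Gly / GGG Gly — synonymous.
Nonsynonymous differences: 1.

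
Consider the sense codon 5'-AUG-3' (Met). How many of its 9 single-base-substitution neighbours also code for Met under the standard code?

0

Position 1: none → 0 synonymous.
Position 2: none → 0 synonymous.
Position 3: none → 0 synonymous.
Total: 0 + 0 + 0 = 0.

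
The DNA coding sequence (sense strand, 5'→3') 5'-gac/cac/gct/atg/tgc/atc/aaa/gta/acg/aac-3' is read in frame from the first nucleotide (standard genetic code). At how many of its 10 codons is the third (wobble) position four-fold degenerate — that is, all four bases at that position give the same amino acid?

3

Codon 1 GAC (Asp): third position 2-fold.
Codon 2 CAC (His): third position 2-fold.
Codon 3 GCT (Ala): third position 4-fold.
Codon 4 ATG (Met): third position 1-fold.
Codon 5 TGC (Cys): third position 2-fold.
Codon 6 ATC (Ile): third position 3-fold.
Codon 7 AAA (Lys): third position 2-fold.
Codon 8 GTA (Val): third position 4-fold.
Codon 9 ACG (Thr): third position 4-fold.
Codon 10 AAC (Asn): third position 2-fold.
Four-fold degenerate third positions: 3.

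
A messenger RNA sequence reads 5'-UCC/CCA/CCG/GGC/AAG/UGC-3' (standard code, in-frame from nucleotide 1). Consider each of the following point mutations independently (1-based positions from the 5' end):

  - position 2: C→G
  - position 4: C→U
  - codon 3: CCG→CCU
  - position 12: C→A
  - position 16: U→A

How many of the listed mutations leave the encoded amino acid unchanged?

2

Codon 1: UCC (Ser) → UGC (Cys) — missense.
Codon 2: CCA (Pro) → UCA (Ser) — missense.
Codon 3: CCG (Pro) → CCU (Pro) — synonymous.
Codon 4: GGC (Gly) → GGA (Gly) — synonymous.
Codon 6: UGC (Cys) → AGC (Ser) — missense.
Synonymous: 2 of 5.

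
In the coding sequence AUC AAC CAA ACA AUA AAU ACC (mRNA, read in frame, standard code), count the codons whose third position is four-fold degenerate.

2

Codon 1 AUC (Ile): third position 3-fold.
Codon 2 AAC (Asn): third position 2-fold.
Codon 3 CAA (Gln): third position 2-fold.
Codon 4 ACA (Thr): third position 4-fold.
Codon 5 AUA (Ile): third position 3-fold.
Codon 6 AAU (Asn): third position 2-fold.
Codon 7 ACC (Thr): third position 4-fold.
Four-fold degenerate third positions: 2.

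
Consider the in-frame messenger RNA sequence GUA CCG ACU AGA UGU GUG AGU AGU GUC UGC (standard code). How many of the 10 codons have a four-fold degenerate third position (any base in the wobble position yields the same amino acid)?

Codon 1 GUA (Val): third position 4-fold.
Codon 2 CCG (Pro): third position 4-fold.
Codon 3 ACU (Thr): third position 4-fold.
Codon 4 AGA (Arg): third position 2-fold.
Codon 5 UGU (Cys): third position 2-fold.
Codon 6 GUG (Val): third position 4-fold.
Codon 7 AGU (Ser): third position 2-fold.
Codon 8 AGU (Ser): third position 2-fold.
Codon 9 GUC (Val): third position 4-fold.
Codon 10 UGC (Cys): third position 2-fold.
Four-fold degenerate third positions: 5.

5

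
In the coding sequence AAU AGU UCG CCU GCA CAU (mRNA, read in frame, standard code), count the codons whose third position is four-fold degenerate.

Codon 1 AAU (Asn): third position 2-fold.
Codon 2 AGU (Ser): third position 2-fold.
Codon 3 UCG (Ser): third position 4-fold.
Codon 4 CCU (Pro): third position 4-fold.
Codon 5 GCA (Ala): third position 4-fold.
Codon 6 CAU (His): third position 2-fold.
Four-fold degenerate third positions: 3.

3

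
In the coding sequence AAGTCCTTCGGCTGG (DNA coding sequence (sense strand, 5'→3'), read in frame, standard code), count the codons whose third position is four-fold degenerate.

Codon 1 AAG (Lys): third position 2-fold.
Codon 2 TCC (Ser): third position 4-fold.
Codon 3 TTC (Phe): third position 2-fold.
Codon 4 GGC (Gly): third position 4-fold.
Codon 5 TGG (Trp): third position 1-fold.
Four-fold degenerate third positions: 2.

2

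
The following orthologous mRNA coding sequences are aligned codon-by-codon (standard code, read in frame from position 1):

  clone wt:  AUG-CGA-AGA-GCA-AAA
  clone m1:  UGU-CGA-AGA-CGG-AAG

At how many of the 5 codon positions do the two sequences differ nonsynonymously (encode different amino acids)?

2

Codon 1: AUG Met / UGU Cys — nonsynonymous.
Codon 2: CGA Arg / CGA Arg — identical.
Codon 3: AGA Arg / AGA Arg — identical.
Codon 4: GCA Ala / CGG Arg — nonsynonymous.
Codon 5: AAA Lys / AAG Lys — synonymous.
Nonsynonymous differences: 2.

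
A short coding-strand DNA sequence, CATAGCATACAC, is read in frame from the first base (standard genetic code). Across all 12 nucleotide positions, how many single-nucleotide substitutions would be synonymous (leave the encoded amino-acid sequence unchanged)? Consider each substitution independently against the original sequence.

Codon 1 (CAT, His): 1 synonymous substitution.
Codon 2 (AGC, Ser): 1 synonymous substitution.
Codon 3 (ATA, Ile): 2 synonymous substitutions.
Codon 4 (CAC, His): 1 synonymous substitution.
Total: 1 + 1 + 2 + 1 = 5.

5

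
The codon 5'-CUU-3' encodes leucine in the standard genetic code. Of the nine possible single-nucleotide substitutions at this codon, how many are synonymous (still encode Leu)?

3

Position 1: none → 0 synonymous.
Position 2: none → 0 synonymous.
Position 3: CUC, CUA, CUG → 3 synonymous.
Total: 0 + 0 + 3 = 3.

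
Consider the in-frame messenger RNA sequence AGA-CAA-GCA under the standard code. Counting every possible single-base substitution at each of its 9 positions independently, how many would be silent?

6

Codon 1 (AGA, Arg): 2 synonymous substitutions.
Codon 2 (CAA, Gln): 1 synonymous substitution.
Codon 3 (GCA, Ala): 3 synonymous substitutions.
Total: 2 + 1 + 3 = 6.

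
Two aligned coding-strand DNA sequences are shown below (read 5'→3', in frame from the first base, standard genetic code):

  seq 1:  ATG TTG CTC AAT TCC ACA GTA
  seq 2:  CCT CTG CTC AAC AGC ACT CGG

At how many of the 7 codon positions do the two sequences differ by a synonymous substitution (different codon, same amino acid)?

Codon 1: ATG Met / CCT Pro — nonsynonymous.
Codon 2: TTG Leu / CTG Leu — synonymous.
Codon 3: CTC Leu / CTC Leu — identical.
Codon 4: AAT Asn / AAC Asn — synonymous.
Codon 5: TCC Ser / AGC Ser — synonymous.
Codon 6: ACA Thr / ACT Thr — synonymous.
Codon 7: GTA Val / CGG Arg — nonsynonymous.
Synonymous differences: 4.

4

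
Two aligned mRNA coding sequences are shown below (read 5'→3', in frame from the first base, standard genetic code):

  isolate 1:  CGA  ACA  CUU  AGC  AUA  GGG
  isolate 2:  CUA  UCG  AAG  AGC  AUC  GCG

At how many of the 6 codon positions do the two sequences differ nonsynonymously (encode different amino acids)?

Codon 1: CGA Arg / CUA Leu — nonsynonymous.
Codon 2: ACA Thr / UCG Ser — nonsynonymous.
Codon 3: CUU Leu / AAG Lys — nonsynonymous.
Codon 4: AGC Ser / AGC Ser — identical.
Codon 5: AUA Ile / AUC Ile — synonymous.
Codon 6: GGG Gly / GCG Ala — nonsynonymous.
Nonsynonymous differences: 4.

4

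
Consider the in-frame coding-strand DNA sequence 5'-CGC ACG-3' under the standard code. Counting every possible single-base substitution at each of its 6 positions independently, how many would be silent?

Codon 1 (CGC, Arg): 3 synonymous substitutions.
Codon 2 (ACG, Thr): 3 synonymous substitutions.
Total: 3 + 3 = 6.

6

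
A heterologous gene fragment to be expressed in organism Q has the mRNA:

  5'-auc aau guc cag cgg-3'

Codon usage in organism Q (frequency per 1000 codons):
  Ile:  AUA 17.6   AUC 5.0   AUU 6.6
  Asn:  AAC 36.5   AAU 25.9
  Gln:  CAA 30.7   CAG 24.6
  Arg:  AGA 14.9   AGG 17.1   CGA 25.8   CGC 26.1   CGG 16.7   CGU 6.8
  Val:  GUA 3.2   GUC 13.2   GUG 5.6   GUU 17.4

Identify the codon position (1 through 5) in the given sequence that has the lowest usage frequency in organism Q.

1

Codon 1 AUC (Ile): 5.0 per 1000.
Codon 2 AAU (Asn): 25.9 per 1000.
Codon 3 GUC (Val): 13.2 per 1000.
Codon 4 CAG (Gln): 24.6 per 1000.
Codon 5 CGG (Arg): 16.7 per 1000.
Lowest frequency is 5.0 at codon 1.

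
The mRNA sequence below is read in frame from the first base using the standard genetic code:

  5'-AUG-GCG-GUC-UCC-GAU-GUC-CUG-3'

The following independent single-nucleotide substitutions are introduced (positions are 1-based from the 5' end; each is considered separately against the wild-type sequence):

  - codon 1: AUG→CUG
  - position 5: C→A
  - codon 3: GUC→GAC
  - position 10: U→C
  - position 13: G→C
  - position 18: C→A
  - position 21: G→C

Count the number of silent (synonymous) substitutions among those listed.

2

Codon 1: AUG (Met) → CUG (Leu) — missense.
Codon 2: GCG (Ala) → GAG (Glu) — missense.
Codon 3: GUC (Val) → GAC (Asp) — missense.
Codon 4: UCC (Ser) → CCC (Pro) — missense.
Codon 5: GAU (Asp) → CAU (His) — missense.
Codon 6: GUC (Val) → GUA (Val) — synonymous.
Codon 7: CUG (Leu) → CUC (Leu) — synonymous.
Synonymous: 2 of 7.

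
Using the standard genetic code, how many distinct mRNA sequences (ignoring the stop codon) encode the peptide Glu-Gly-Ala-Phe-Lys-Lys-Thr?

1024

Glu: 2 codons.
Gly: 4 codons.
Ala: 4 codons.
Phe: 2 codons.
Lys: 2 codons.
Lys: 2 codons.
Thr: 4 codons.
2 × 4 × 4 × 2 × 2 × 2 × 4 = 1024.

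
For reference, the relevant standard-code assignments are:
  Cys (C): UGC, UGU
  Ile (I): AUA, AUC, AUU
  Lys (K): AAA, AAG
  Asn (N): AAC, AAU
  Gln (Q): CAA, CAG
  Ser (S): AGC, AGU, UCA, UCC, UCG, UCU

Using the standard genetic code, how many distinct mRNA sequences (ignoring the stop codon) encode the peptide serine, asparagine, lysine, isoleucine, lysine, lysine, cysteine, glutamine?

1152

Ser: 6 codons.
Asn: 2 codons.
Lys: 2 codons.
Ile: 3 codons.
Lys: 2 codons.
Lys: 2 codons.
Cys: 2 codons.
Gln: 2 codons.
6 × 2 × 2 × 3 × 2 × 2 × 2 × 2 = 1152.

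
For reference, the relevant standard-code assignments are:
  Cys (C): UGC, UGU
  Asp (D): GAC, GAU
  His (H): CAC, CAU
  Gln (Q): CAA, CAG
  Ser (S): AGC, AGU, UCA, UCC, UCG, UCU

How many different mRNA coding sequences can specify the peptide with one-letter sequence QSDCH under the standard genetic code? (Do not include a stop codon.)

96

Gln: 2 codons.
Ser: 6 codons.
Asp: 2 codons.
Cys: 2 codons.
His: 2 codons.
2 × 6 × 2 × 2 × 2 = 96.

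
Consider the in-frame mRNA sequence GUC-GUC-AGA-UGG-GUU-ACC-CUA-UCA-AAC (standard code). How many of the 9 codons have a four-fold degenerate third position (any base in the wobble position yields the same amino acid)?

6

Codon 1 GUC (Val): third position 4-fold.
Codon 2 GUC (Val): third position 4-fold.
Codon 3 AGA (Arg): third position 2-fold.
Codon 4 UGG (Trp): third position 1-fold.
Codon 5 GUU (Val): third position 4-fold.
Codon 6 ACC (Thr): third position 4-fold.
Codon 7 CUA (Leu): third position 4-fold.
Codon 8 UCA (Ser): third position 4-fold.
Codon 9 AAC (Asn): third position 2-fold.
Four-fold degenerate third positions: 6.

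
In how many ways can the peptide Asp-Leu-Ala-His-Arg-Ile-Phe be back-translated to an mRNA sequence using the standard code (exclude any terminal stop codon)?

3456

Asp: 2 codons.
Leu: 6 codons.
Ala: 4 codons.
His: 2 codons.
Arg: 6 codons.
Ile: 3 codons.
Phe: 2 codons.
2 × 6 × 4 × 2 × 6 × 3 × 2 = 3456.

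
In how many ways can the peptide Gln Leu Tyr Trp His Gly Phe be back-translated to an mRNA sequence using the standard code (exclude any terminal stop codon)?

384

Gln: 2 codons.
Leu: 6 codons.
Tyr: 2 codons.
Trp: 1 codon.
His: 2 codons.
Gly: 4 codons.
Phe: 2 codons.
2 × 6 × 2 × 1 × 2 × 4 × 2 = 384.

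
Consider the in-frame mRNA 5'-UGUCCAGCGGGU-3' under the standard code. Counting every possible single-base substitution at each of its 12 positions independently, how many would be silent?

Codon 1 (UGU, Cys): 1 synonymous substitution.
Codon 2 (CCA, Pro): 3 synonymous substitutions.
Codon 3 (GCG, Ala): 3 synonymous substitutions.
Codon 4 (GGU, Gly): 3 synonymous substitutions.
Total: 1 + 3 + 3 + 3 = 10.

10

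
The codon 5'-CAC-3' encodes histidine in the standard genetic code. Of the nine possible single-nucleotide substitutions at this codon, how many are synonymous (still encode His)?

1

Position 1: none → 0 synonymous.
Position 2: none → 0 synonymous.
Position 3: CAU → 1 synonymous.
Total: 0 + 0 + 1 = 1.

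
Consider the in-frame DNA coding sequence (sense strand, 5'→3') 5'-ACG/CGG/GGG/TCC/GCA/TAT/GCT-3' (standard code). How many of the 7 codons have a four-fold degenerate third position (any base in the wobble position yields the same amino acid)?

6

Codon 1 ACG (Thr): third position 4-fold.
Codon 2 CGG (Arg): third position 4-fold.
Codon 3 GGG (Gly): third position 4-fold.
Codon 4 TCC (Ser): third position 4-fold.
Codon 5 GCA (Ala): third position 4-fold.
Codon 6 TAT (Tyr): third position 2-fold.
Codon 7 GCT (Ala): third position 4-fold.
Four-fold degenerate third positions: 6.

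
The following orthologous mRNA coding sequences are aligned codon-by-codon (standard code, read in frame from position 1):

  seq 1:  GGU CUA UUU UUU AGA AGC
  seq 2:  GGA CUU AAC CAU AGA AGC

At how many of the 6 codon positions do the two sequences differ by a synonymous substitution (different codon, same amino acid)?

Codon 1: GGU Gly / GGA Gly — synonymous.
Codon 2: CUA Leu / CUU Leu — synonymous.
Codon 3: UUU Phe / AAC Asn — nonsynonymous.
Codon 4: UUU Phe / CAU His — nonsynonymous.
Codon 5: AGA Arg / AGA Arg — identical.
Codon 6: AGC Ser / AGC Ser — identical.
Synonymous differences: 2.

2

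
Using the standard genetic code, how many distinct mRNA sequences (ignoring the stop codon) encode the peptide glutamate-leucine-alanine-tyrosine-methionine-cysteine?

Glu: 2 codons.
Leu: 6 codons.
Ala: 4 codons.
Tyr: 2 codons.
Met: 1 codon.
Cys: 2 codons.
2 × 6 × 4 × 2 × 1 × 2 = 192.

192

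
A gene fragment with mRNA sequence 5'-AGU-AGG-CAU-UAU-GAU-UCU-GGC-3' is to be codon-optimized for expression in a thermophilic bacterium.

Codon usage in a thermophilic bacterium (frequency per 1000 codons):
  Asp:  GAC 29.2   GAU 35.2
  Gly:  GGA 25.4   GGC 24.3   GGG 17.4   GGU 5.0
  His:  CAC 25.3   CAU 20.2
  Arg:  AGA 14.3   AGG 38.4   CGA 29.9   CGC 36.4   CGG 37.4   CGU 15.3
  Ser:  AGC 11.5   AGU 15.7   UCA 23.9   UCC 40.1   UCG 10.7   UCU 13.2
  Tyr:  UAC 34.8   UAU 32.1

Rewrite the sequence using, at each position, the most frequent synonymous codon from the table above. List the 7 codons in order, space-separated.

Codon 1 (Ser): best is UCC at 40.1.
Codon 2 (Arg): best is AGG at 38.4.
Codon 3 (His): best is CAC at 25.3.
Codon 4 (Tyr): best is UAC at 34.8.
Codon 5 (Asp): best is GAU at 35.2.
Codon 6 (Ser): best is UCC at 40.1.
Codon 7 (Gly): best is GGA at 25.4.

UCC AGG CAC UAC GAU UCC GGA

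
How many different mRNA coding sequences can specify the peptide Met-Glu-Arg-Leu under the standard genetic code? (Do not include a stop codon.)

72

Met: 1 codon.
Glu: 2 codons.
Arg: 6 codons.
Leu: 6 codons.
1 × 2 × 6 × 6 = 72.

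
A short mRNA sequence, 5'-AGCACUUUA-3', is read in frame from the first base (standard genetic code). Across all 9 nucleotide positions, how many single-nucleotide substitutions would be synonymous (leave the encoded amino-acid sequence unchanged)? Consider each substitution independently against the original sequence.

Codon 1 (AGC, Ser): 1 synonymous substitution.
Codon 2 (ACU, Thr): 3 synonymous substitutions.
Codon 3 (UUA, Leu): 2 synonymous substitutions.
Total: 1 + 3 + 2 = 6.

6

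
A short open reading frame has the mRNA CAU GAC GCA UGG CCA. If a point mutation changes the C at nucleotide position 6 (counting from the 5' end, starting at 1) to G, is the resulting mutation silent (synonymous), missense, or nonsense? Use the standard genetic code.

missense

Position 6 falls in codon 2: GAC → Asp.
After the substitution the codon is GAG → Glu.
Asp ≠ Glu, so this is a missense mutation.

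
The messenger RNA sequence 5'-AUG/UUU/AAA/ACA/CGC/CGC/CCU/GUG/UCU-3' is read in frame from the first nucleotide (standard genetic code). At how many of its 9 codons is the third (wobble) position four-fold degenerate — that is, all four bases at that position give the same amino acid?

6

Codon 1 AUG (Met): third position 1-fold.
Codon 2 UUU (Phe): third position 2-fold.
Codon 3 AAA (Lys): third position 2-fold.
Codon 4 ACA (Thr): third position 4-fold.
Codon 5 CGC (Arg): third position 4-fold.
Codon 6 CGC (Arg): third position 4-fold.
Codon 7 CCU (Pro): third position 4-fold.
Codon 8 GUG (Val): third position 4-fold.
Codon 9 UCU (Ser): third position 4-fold.
Four-fold degenerate third positions: 6.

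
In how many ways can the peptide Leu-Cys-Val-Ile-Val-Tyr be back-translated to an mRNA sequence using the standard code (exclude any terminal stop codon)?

Leu: 6 codons.
Cys: 2 codons.
Val: 4 codons.
Ile: 3 codons.
Val: 4 codons.
Tyr: 2 codons.
6 × 2 × 4 × 3 × 4 × 2 = 1152.

1152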